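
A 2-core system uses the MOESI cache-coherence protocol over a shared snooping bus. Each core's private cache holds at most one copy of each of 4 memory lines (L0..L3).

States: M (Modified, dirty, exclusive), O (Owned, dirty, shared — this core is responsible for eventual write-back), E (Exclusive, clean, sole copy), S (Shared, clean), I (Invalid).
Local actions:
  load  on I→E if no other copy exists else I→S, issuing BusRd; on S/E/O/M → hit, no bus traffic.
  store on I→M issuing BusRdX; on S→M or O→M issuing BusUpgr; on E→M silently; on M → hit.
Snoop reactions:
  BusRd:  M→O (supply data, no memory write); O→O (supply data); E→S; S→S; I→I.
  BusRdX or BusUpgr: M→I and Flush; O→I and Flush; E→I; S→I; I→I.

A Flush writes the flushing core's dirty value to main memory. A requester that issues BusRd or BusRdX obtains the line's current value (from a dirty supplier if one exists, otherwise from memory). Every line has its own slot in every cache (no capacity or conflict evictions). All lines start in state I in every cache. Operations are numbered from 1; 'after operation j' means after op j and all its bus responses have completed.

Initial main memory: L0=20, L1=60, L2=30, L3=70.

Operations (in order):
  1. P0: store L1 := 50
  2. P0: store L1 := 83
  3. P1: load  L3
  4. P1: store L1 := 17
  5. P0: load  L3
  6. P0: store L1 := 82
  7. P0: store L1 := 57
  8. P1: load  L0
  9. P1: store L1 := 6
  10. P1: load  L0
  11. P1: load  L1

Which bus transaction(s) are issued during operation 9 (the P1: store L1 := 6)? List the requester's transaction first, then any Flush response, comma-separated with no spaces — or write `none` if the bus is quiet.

bus = BusRdX,Flush

  op1 P0: store L1 := 50 → M/I on L1; bus BusRdX; mem=60
  op2 P0: store L1 := 83 → M/I on L1; bus (none); mem=60
  op3 P1: load  L3 → I/E on L3; bus BusRd; mem=70
  op4 P1: store L1 := 17 → I/M on L1; bus BusRdX Flush; mem=83
  op5 P0: load  L3 → S/S on L3; bus BusRd; mem=70
  op6 P0: store L1 := 82 → M/I on L1; bus BusRdX Flush; mem=17
  op7 P0: store L1 := 57 → M/I on L1; bus (none); mem=17
  op8 P1: load  L0 → I/E on L0; bus BusRd; mem=20
  op9 P1: store L1 := 6 → I/M on L1; bus BusRdX Flush; mem=57
  op10 P1: load  L0 → I/E on L0; bus (none); mem=20
  op11 P1: load  L1 → I/M on L1; bus (none); mem=57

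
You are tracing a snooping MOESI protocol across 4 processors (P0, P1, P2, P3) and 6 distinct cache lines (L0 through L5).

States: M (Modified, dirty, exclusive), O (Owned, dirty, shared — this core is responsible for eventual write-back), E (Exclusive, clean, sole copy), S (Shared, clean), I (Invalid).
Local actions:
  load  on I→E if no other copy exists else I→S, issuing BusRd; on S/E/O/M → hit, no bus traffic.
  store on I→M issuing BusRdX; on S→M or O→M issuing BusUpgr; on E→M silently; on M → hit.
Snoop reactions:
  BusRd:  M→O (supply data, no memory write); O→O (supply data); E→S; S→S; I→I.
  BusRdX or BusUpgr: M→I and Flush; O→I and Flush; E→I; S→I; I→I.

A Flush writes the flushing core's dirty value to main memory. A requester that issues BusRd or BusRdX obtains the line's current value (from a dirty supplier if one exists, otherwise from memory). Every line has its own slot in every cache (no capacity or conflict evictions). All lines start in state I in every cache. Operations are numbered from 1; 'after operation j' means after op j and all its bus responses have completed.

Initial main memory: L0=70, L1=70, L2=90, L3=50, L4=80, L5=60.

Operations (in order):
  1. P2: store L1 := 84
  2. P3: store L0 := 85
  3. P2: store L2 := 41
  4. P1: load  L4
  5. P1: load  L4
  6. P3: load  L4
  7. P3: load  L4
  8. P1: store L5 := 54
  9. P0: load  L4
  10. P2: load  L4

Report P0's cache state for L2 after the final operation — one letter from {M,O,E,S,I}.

state = I

[1] P2: store L1 := 84 | P0:I, P1:I, P2:M(84), P3:I | bus: BusRdX
[2] P3: store L0 := 85 | P0:I, P1:I, P2:I, P3:M(85) | bus: BusRdX
[3] P2: store L2 := 41 | P0:I, P1:I, P2:M(41), P3:I | bus: BusRdX
[4] P1: load  L4 | P0:I, P1:E(80), P2:I, P3:I | bus: BusRd
[5] P1: load  L4 | P0:I, P1:E(80), P2:I, P3:I | bus: none
[6] P3: load  L4 | P0:I, P1:S(80), P2:I, P3:S(80) | bus: BusRd
[7] P3: load  L4 | P0:I, P1:S(80), P2:I, P3:S(80) | bus: none
[8] P1: store L5 := 54 | P0:I, P1:M(54), P2:I, P3:I | bus: BusRdX
[9] P0: load  L4 | P0:S(80), P1:S(80), P2:I, P3:S(80) | bus: BusRd
[10] P2: load  L4 | P0:S(80), P1:S(80), P2:S(80), P3:S(80) | bus: BusRd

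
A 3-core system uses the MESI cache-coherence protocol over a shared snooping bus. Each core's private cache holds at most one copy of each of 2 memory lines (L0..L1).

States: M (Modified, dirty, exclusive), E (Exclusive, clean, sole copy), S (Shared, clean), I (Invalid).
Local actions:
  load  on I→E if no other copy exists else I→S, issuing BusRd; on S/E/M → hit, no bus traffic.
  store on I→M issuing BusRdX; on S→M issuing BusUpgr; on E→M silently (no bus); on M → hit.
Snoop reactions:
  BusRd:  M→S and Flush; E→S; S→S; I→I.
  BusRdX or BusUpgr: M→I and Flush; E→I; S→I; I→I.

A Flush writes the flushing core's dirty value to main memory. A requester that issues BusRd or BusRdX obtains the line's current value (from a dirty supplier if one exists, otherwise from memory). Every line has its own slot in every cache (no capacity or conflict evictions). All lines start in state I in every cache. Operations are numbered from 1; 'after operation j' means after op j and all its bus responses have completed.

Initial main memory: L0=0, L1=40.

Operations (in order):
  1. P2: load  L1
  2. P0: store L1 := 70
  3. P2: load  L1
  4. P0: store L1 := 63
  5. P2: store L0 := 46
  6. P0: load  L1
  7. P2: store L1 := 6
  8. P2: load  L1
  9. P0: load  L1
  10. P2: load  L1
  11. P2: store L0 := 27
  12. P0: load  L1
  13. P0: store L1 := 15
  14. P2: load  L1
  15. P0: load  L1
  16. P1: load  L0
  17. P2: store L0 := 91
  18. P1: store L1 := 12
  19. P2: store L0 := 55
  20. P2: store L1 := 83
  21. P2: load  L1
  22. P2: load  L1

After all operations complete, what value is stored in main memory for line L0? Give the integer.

memory[L0] = 27

step 1: P2: load  L1  ⟶  IIE  (L1)  txn=BusRd  M[L1]=40
step 2: P0: store L1 := 70  ⟶  MII  (L1)  txn=BusRdX  M[L1]=40
step 3: P2: load  L1  ⟶  SIS  (L1)  txn=BusRd+Flush  M[L1]=70
step 4: P0: store L1 := 63  ⟶  MII  (L1)  txn=BusUpgr  M[L1]=70
step 5: P2: store L0 := 46  ⟶  IIM  (L0)  txn=BusRdX  M[L0]=0
step 6: P0: load  L1  ⟶  MII  (L1)  txn=∅  M[L1]=70
step 7: P2: store L1 := 6  ⟶  IIM  (L1)  txn=BusRdX+Flush  M[L1]=63
step 8: P2: load  L1  ⟶  IIM  (L1)  txn=∅  M[L1]=63
step 9: P0: load  L1  ⟶  SIS  (L1)  txn=BusRd+Flush  M[L1]=6
step 10: P2: load  L1  ⟶  SIS  (L1)  txn=∅  M[L1]=6
step 11: P2: store L0 := 27  ⟶  IIM  (L0)  txn=∅  M[L0]=0
step 12: P0: load  L1  ⟶  SIS  (L1)  txn=∅  M[L1]=6
step 13: P0: store L1 := 15  ⟶  MII  (L1)  txn=BusUpgr  M[L1]=6
step 14: P2: load  L1  ⟶  SIS  (L1)  txn=BusRd+Flush  M[L1]=15
step 15: P0: load  L1  ⟶  SIS  (L1)  txn=∅  M[L1]=15
step 16: P1: load  L0  ⟶  ISS  (L0)  txn=BusRd+Flush  M[L0]=27
step 17: P2: store L0 := 91  ⟶  IIM  (L0)  txn=BusUpgr  M[L0]=27
step 18: P1: store L1 := 12  ⟶  IMI  (L1)  txn=BusRdX  M[L1]=15
step 19: P2: store L0 := 55  ⟶  IIM  (L0)  txn=∅  M[L0]=27
step 20: P2: store L1 := 83  ⟶  IIM  (L1)  txn=BusRdX+Flush  M[L1]=12
step 21: P2: load  L1  ⟶  IIM  (L1)  txn=∅  M[L1]=12
step 22: P2: load  L1  ⟶  IIM  (L1)  txn=∅  M[L1]=12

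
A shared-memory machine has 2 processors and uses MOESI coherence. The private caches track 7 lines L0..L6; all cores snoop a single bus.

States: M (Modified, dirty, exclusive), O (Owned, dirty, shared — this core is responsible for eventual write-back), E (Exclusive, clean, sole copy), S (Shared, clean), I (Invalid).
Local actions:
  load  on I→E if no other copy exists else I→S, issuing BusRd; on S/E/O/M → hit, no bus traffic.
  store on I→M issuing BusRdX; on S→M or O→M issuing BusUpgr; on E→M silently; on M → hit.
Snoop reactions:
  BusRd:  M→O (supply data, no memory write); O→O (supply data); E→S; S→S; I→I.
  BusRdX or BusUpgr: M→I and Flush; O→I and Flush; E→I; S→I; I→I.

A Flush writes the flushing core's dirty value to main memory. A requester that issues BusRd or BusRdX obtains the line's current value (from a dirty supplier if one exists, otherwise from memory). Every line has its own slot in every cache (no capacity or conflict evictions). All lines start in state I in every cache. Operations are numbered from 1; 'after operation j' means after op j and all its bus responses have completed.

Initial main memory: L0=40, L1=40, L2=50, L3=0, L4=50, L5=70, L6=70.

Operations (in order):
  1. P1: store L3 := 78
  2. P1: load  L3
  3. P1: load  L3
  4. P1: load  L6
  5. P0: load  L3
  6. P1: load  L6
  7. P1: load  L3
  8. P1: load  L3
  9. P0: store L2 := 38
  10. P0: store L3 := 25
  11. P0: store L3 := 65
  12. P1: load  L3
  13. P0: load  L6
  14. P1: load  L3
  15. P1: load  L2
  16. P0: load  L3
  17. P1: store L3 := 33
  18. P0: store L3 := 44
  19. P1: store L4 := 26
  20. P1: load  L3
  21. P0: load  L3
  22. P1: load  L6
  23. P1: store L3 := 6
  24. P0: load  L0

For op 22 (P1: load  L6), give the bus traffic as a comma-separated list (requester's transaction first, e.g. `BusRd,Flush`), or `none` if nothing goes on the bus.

bus = none

  op1 P1: store L3 := 78 → I/M on L3; bus BusRdX; mem=0
  op2 P1: load  L3 → I/M on L3; bus (none); mem=0
  op3 P1: load  L3 → I/M on L3; bus (none); mem=0
  op4 P1: load  L6 → I/E on L6; bus BusRd; mem=70
  op5 P0: load  L3 → S/O on L3; bus BusRd; mem=0
  op6 P1: load  L6 → I/E on L6; bus (none); mem=70
  op7 P1: load  L3 → S/O on L3; bus (none); mem=0
  op8 P1: load  L3 → S/O on L3; bus (none); mem=0
  op9 P0: store L2 := 38 → M/I on L2; bus BusRdX; mem=50
  op10 P0: store L3 := 25 → M/I on L3; bus BusUpgr Flush; mem=78
  op11 P0: store L3 := 65 → M/I on L3; bus (none); mem=78
  op12 P1: load  L3 → O/S on L3; bus BusRd; mem=78
  op13 P0: load  L6 → S/S on L6; bus BusRd; mem=70
  op14 P1: load  L3 → O/S on L3; bus (none); mem=78
  op15 P1: load  L2 → O/S on L2; bus BusRd; mem=50
  op16 P0: load  L3 → O/S on L3; bus (none); mem=78
  op17 P1: store L3 := 33 → I/M on L3; bus BusUpgr Flush; mem=65
  op18 P0: store L3 := 44 → M/I on L3; bus BusRdX Flush; mem=33
  op19 P1: store L4 := 26 → I/M on L4; bus BusRdX; mem=50
  op20 P1: load  L3 → O/S on L3; bus BusRd; mem=33
  op21 P0: load  L3 → O/S on L3; bus (none); mem=33
  op22 P1: load  L6 → S/S on L6; bus (none); mem=70
  op23 P1: store L3 := 6 → I/M on L3; bus BusUpgr Flush; mem=44
  op24 P0: load  L0 → E/I on L0; bus BusRd; mem=40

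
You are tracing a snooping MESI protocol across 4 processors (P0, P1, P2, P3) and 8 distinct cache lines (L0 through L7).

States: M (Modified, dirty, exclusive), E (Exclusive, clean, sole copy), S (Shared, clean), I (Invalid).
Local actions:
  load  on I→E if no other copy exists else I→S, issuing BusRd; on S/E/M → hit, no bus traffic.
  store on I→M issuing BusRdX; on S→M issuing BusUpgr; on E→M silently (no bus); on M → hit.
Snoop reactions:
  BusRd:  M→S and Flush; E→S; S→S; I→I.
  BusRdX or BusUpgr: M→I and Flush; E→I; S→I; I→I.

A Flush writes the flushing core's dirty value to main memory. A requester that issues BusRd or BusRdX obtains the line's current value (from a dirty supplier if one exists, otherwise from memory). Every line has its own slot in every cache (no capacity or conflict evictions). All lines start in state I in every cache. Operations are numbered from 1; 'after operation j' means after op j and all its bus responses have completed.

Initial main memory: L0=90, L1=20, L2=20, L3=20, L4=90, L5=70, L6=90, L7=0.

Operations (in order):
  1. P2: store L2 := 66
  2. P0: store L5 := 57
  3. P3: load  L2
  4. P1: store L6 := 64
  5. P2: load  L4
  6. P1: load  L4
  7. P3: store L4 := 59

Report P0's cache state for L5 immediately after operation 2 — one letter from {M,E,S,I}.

  op1 P2: store L2 := 66 → I/I/M/I on L2; bus BusRdX; mem=20
  op2 P0: store L5 := 57 → M/I/I/I on L5; bus BusRdX; mem=70
  op3 P3: load  L2 → I/I/S/S on L2; bus BusRd Flush; mem=66
  op4 P1: store L6 := 64 → I/M/I/I on L6; bus BusRdX; mem=90
  op5 P2: load  L4 → I/I/E/I on L4; bus BusRd; mem=90
  op6 P1: load  L4 → I/S/S/I on L4; bus BusRd; mem=90
  op7 P3: store L4 := 59 → I/I/I/M on L4; bus BusRdX; mem=90

state = M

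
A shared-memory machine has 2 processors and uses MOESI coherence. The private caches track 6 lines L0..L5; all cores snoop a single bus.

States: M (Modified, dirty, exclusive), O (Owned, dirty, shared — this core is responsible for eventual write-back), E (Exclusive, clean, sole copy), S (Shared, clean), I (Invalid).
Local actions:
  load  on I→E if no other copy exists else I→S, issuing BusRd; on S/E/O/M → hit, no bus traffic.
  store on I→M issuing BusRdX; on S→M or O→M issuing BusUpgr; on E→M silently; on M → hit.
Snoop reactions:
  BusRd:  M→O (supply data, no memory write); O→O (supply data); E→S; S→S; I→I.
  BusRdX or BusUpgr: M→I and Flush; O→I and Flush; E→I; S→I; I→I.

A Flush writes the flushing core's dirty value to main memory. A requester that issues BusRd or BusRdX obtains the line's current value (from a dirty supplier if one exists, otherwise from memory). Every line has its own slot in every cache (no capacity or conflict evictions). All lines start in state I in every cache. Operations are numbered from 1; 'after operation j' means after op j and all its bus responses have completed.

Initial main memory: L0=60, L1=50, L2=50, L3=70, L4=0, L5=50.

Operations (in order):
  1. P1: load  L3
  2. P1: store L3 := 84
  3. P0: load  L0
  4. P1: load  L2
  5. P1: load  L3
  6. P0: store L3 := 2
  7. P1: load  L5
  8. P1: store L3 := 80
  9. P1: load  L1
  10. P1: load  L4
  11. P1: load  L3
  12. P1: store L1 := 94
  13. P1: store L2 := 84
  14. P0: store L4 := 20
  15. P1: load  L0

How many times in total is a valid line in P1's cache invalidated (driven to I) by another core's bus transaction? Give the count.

invalidations = 2

step 1: P1: load  L3  ⟶  IE  (L3)  txn=BusRd  M[L3]=70
step 2: P1: store L3 := 84  ⟶  IM  (L3)  txn=∅  M[L3]=70
step 3: P0: load  L0  ⟶  EI  (L0)  txn=BusRd  M[L0]=60
step 4: P1: load  L2  ⟶  IE  (L2)  txn=BusRd  M[L2]=50
step 5: P1: load  L3  ⟶  IM  (L3)  txn=∅  M[L3]=70
step 6: P0: store L3 := 2  ⟶  MI  (L3)  txn=BusRdX+Flush  M[L3]=84
step 7: P1: load  L5  ⟶  IE  (L5)  txn=BusRd  M[L5]=50
step 8: P1: store L3 := 80  ⟶  IM  (L3)  txn=BusRdX+Flush  M[L3]=2
step 9: P1: load  L1  ⟶  IE  (L1)  txn=BusRd  M[L1]=50
step 10: P1: load  L4  ⟶  IE  (L4)  txn=BusRd  M[L4]=0
step 11: P1: load  L3  ⟶  IM  (L3)  txn=∅  M[L3]=2
step 12: P1: store L1 := 94  ⟶  IM  (L1)  txn=∅  M[L1]=50
step 13: P1: store L2 := 84  ⟶  IM  (L2)  txn=∅  M[L2]=50
step 14: P0: store L4 := 20  ⟶  MI  (L4)  txn=BusRdX  M[L4]=0
step 15: P1: load  L0  ⟶  SS  (L0)  txn=BusRd  M[L0]=60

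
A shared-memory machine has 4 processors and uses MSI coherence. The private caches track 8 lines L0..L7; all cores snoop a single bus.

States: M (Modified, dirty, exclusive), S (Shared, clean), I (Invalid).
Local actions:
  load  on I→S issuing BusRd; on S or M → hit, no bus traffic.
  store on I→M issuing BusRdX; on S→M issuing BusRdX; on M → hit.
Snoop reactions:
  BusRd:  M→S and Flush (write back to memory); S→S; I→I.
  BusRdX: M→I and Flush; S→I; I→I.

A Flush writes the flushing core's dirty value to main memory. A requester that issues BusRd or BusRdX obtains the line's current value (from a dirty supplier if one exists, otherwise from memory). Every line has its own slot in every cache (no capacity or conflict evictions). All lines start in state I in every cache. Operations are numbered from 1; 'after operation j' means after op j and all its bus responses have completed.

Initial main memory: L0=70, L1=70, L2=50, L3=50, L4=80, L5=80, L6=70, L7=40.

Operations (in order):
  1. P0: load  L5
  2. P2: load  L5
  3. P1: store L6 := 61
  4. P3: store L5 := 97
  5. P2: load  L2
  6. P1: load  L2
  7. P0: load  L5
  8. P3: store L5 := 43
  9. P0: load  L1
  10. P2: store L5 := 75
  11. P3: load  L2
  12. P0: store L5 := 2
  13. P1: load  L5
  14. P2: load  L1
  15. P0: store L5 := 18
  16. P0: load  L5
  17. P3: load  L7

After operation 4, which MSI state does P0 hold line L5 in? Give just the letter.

  op1 P0: load  L5 → S/I/I/I on L5; bus BusRd; mem=80
  op2 P2: load  L5 → S/I/S/I on L5; bus BusRd; mem=80
  op3 P1: store L6 := 61 → I/M/I/I on L6; bus BusRdX; mem=70
  op4 P3: store L5 := 97 → I/I/I/M on L5; bus BusRdX; mem=80
  op5 P2: load  L2 → I/I/S/I on L2; bus BusRd; mem=50
  op6 P1: load  L2 → I/S/S/I on L2; bus BusRd; mem=50
  op7 P0: load  L5 → S/I/I/S on L5; bus BusRd Flush; mem=97
  op8 P3: store L5 := 43 → I/I/I/M on L5; bus BusRdX; mem=97
  op9 P0: load  L1 → S/I/I/I on L1; bus BusRd; mem=70
  op10 P2: store L5 := 75 → I/I/M/I on L5; bus BusRdX Flush; mem=43
  op11 P3: load  L2 → I/S/S/S on L2; bus BusRd; mem=50
  op12 P0: store L5 := 2 → M/I/I/I on L5; bus BusRdX Flush; mem=75
  op13 P1: load  L5 → S/S/I/I on L5; bus BusRd Flush; mem=2
  op14 P2: load  L1 → S/I/S/I on L1; bus BusRd; mem=70
  op15 P0: store L5 := 18 → M/I/I/I on L5; bus BusRdX; mem=2
  op16 P0: load  L5 → M/I/I/I on L5; bus (none); mem=2
  op17 P3: load  L7 → I/I/I/S on L7; bus BusRd; mem=40

state = I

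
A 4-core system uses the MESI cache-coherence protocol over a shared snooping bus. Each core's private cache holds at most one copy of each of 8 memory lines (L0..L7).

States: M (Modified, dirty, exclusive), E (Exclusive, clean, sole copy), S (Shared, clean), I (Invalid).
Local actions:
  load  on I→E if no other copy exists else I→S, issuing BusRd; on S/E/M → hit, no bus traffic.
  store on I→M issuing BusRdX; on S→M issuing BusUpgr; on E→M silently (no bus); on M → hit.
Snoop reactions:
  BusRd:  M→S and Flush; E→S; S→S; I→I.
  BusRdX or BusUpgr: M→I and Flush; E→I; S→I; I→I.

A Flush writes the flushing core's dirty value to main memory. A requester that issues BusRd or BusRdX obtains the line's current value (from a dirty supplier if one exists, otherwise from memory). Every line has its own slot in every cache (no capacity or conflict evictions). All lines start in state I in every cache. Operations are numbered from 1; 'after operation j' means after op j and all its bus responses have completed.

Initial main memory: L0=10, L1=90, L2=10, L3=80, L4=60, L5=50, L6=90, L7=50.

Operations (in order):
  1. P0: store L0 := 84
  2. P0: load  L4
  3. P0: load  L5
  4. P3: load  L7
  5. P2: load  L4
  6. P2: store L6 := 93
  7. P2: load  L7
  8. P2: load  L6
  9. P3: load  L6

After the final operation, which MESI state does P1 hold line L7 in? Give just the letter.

  op1 P0: store L0 := 84 → M/I/I/I on L0; bus BusRdX; mem=10
  op2 P0: load  L4 → E/I/I/I on L4; bus BusRd; mem=60
  op3 P0: load  L5 → E/I/I/I on L5; bus BusRd; mem=50
  op4 P3: load  L7 → I/I/I/E on L7; bus BusRd; mem=50
  op5 P2: load  L4 → S/I/S/I on L4; bus BusRd; mem=60
  op6 P2: store L6 := 93 → I/I/M/I on L6; bus BusRdX; mem=90
  op7 P2: load  L7 → I/I/S/S on L7; bus BusRd; mem=50
  op8 P2: load  L6 → I/I/M/I on L6; bus (none); mem=90
  op9 P3: load  L6 → I/I/S/S on L6; bus BusRd Flush; mem=93

state = I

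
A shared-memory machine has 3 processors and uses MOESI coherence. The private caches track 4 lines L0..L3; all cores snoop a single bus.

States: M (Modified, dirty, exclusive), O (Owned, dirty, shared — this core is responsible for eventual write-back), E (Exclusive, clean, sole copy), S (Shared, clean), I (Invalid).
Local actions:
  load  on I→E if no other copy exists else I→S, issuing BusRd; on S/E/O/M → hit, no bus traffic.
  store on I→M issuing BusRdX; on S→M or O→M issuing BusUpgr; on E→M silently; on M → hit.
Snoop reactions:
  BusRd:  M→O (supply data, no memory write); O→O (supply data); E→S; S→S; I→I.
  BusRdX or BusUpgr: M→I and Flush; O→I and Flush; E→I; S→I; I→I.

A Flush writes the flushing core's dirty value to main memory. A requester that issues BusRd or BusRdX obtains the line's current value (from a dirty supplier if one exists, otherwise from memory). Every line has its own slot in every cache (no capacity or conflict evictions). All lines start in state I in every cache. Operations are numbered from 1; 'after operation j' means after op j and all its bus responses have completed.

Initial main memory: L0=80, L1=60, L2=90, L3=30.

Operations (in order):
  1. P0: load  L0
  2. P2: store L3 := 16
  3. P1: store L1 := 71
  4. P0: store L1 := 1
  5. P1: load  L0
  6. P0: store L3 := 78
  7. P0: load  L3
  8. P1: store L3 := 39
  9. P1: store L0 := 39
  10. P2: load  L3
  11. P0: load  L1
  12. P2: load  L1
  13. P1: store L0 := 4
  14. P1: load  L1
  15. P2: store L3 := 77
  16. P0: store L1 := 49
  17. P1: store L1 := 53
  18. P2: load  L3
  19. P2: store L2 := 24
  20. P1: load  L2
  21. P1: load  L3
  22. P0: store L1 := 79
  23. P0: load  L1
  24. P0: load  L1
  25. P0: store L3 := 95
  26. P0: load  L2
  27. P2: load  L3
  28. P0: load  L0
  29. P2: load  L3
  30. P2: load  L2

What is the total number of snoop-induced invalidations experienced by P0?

invalidations = 3

1. P0: load  L0  bus=[BusRd]  L0: P0=E P1=I P2=I  mem[L0]=80
2. P2: store L3 := 16  bus=[BusRdX]  L3: P0=I P1=I P2=M  mem[L3]=30
3. P1: store L1 := 71  bus=[BusRdX]  L1: P0=I P1=M P2=I  mem[L1]=60
4. P0: store L1 := 1  bus=[BusRdX,Flush]  L1: P0=M P1=I P2=I  mem[L1]=71
5. P1: load  L0  bus=[BusRd]  L0: P0=S P1=S P2=I  mem[L0]=80
6. P0: store L3 := 78  bus=[BusRdX,Flush]  L3: P0=M P1=I P2=I  mem[L3]=16
7. P0: load  L3  bus=[-]  L3: P0=M P1=I P2=I  mem[L3]=16
8. P1: store L3 := 39  bus=[BusRdX,Flush]  L3: P0=I P1=M P2=I  mem[L3]=78
9. P1: store L0 := 39  bus=[BusUpgr]  L0: P0=I P1=M P2=I  mem[L0]=80
10. P2: load  L3  bus=[BusRd]  L3: P0=I P1=O P2=S  mem[L3]=78
11. P0: load  L1  bus=[-]  L1: P0=M P1=I P2=I  mem[L1]=71
12. P2: load  L1  bus=[BusRd]  L1: P0=O P1=I P2=S  mem[L1]=71
13. P1: store L0 := 4  bus=[-]  L0: P0=I P1=M P2=I  mem[L0]=80
14. P1: load  L1  bus=[BusRd]  L1: P0=O P1=S P2=S  mem[L1]=71
15. P2: store L3 := 77  bus=[BusUpgr,Flush]  L3: P0=I P1=I P2=M  mem[L3]=39
16. P0: store L1 := 49  bus=[BusUpgr]  L1: P0=M P1=I P2=I  mem[L1]=71
17. P1: store L1 := 53  bus=[BusRdX,Flush]  L1: P0=I P1=M P2=I  mem[L1]=49
18. P2: load  L3  bus=[-]  L3: P0=I P1=I P2=M  mem[L3]=39
19. P2: store L2 := 24  bus=[BusRdX]  L2: P0=I P1=I P2=M  mem[L2]=90
20. P1: load  L2  bus=[BusRd]  L2: P0=I P1=S P2=O  mem[L2]=90
21. P1: load  L3  bus=[BusRd]  L3: P0=I P1=S P2=O  mem[L3]=39
22. P0: store L1 := 79  bus=[BusRdX,Flush]  L1: P0=M P1=I P2=I  mem[L1]=53
23. P0: load  L1  bus=[-]  L1: P0=M P1=I P2=I  mem[L1]=53
24. P0: load  L1  bus=[-]  L1: P0=M P1=I P2=I  mem[L1]=53
25. P0: store L3 := 95  bus=[BusRdX,Flush]  L3: P0=M P1=I P2=I  mem[L3]=77
26. P0: load  L2  bus=[BusRd]  L2: P0=S P1=S P2=O  mem[L2]=90
27. P2: load  L3  bus=[BusRd]  L3: P0=O P1=I P2=S  mem[L3]=77
28. P0: load  L0  bus=[BusRd]  L0: P0=S P1=O P2=I  mem[L0]=80
29. P2: load  L3  bus=[-]  L3: P0=O P1=I P2=S  mem[L3]=77
30. P2: load  L2  bus=[-]  L2: P0=S P1=S P2=O  mem[L2]=90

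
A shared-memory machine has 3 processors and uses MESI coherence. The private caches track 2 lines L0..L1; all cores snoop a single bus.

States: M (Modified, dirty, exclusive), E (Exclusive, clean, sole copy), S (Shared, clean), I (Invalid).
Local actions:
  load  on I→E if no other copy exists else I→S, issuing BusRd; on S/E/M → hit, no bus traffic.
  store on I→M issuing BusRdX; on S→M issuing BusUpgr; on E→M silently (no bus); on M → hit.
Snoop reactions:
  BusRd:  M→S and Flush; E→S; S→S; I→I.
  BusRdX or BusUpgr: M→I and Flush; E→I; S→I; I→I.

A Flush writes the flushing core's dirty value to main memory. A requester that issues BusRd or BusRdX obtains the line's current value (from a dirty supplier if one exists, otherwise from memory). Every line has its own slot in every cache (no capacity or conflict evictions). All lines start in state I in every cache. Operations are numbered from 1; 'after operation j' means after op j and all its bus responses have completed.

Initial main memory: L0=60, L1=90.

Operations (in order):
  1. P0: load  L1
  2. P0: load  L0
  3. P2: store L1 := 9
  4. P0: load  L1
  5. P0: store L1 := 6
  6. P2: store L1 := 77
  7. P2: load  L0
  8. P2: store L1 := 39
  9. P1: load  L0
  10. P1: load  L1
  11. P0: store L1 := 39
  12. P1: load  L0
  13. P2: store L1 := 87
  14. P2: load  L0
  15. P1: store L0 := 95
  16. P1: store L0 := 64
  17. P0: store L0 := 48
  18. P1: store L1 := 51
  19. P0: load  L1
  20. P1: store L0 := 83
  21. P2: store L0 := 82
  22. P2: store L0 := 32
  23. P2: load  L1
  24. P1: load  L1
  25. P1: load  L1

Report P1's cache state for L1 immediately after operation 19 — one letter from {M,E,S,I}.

  op1 P0: load  L1 → E/I/I on L1; bus BusRd; mem=90
  op2 P0: load  L0 → E/I/I on L0; bus BusRd; mem=60
  op3 P2: store L1 := 9 → I/I/M on L1; bus BusRdX; mem=90
  op4 P0: load  L1 → S/I/S on L1; bus BusRd Flush; mem=9
  op5 P0: store L1 := 6 → M/I/I on L1; bus BusUpgr; mem=9
  op6 P2: store L1 := 77 → I/I/M on L1; bus BusRdX Flush; mem=6
  op7 P2: load  L0 → S/I/S on L0; bus BusRd; mem=60
  op8 P2: store L1 := 39 → I/I/M on L1; bus (none); mem=6
  op9 P1: load  L0 → S/S/S on L0; bus BusRd; mem=60
  op10 P1: load  L1 → I/S/S on L1; bus BusRd Flush; mem=39
  op11 P0: store L1 := 39 → M/I/I on L1; bus BusRdX; mem=39
  op12 P1: load  L0 → S/S/S on L0; bus (none); mem=60
  op13 P2: store L1 := 87 → I/I/M on L1; bus BusRdX Flush; mem=39
  op14 P2: load  L0 → S/S/S on L0; bus (none); mem=60
  op15 P1: store L0 := 95 → I/M/I on L0; bus BusUpgr; mem=60
  op16 P1: store L0 := 64 → I/M/I on L0; bus (none); mem=60
  op17 P0: store L0 := 48 → M/I/I on L0; bus BusRdX Flush; mem=64
  op18 P1: store L1 := 51 → I/M/I on L1; bus BusRdX Flush; mem=87
  op19 P0: load  L1 → S/S/I on L1; bus BusRd Flush; mem=51
  op20 P1: store L0 := 83 → I/M/I on L0; bus BusRdX Flush; mem=48
  op21 P2: store L0 := 82 → I/I/M on L0; bus BusRdX Flush; mem=83
  op22 P2: store L0 := 32 → I/I/M on L0; bus (none); mem=83
  op23 P2: load  L1 → S/S/S on L1; bus BusRd; mem=51
  op24 P1: load  L1 → S/S/S on L1; bus (none); mem=51
  op25 P1: load  L1 → S/S/S on L1; bus (none); mem=51

state = S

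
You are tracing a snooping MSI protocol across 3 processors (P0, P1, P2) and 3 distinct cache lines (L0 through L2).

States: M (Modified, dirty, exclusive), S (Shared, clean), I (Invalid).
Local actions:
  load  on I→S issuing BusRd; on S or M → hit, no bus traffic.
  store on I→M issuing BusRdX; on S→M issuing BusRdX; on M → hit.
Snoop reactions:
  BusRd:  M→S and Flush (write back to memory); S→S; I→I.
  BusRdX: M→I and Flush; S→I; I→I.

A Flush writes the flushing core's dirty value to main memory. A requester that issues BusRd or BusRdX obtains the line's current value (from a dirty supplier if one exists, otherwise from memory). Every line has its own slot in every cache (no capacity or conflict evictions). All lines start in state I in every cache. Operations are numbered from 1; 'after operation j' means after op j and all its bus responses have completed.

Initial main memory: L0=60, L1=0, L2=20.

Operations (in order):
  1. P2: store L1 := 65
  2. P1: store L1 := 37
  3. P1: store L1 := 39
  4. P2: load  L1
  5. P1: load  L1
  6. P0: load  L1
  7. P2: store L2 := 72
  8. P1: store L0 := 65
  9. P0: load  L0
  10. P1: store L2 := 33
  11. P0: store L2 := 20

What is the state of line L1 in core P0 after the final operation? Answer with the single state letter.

state = S

step 1: P2: store L1 := 65  ⟶  IIM  (L1)  txn=BusRdX  M[L1]=0
step 2: P1: store L1 := 37  ⟶  IMI  (L1)  txn=BusRdX+Flush  M[L1]=65
step 3: P1: store L1 := 39  ⟶  IMI  (L1)  txn=∅  M[L1]=65
step 4: P2: load  L1  ⟶  ISS  (L1)  txn=BusRd+Flush  M[L1]=39
step 5: P1: load  L1  ⟶  ISS  (L1)  txn=∅  M[L1]=39
step 6: P0: load  L1  ⟶  SSS  (L1)  txn=BusRd  M[L1]=39
step 7: P2: store L2 := 72  ⟶  IIM  (L2)  txn=BusRdX  M[L2]=20
step 8: P1: store L0 := 65  ⟶  IMI  (L0)  txn=BusRdX  M[L0]=60
step 9: P0: load  L0  ⟶  SSI  (L0)  txn=BusRd+Flush  M[L0]=65
step 10: P1: store L2 := 33  ⟶  IMI  (L2)  txn=BusRdX+Flush  M[L2]=72
step 11: P0: store L2 := 20  ⟶  MII  (L2)  txn=BusRdX+Flush  M[L2]=33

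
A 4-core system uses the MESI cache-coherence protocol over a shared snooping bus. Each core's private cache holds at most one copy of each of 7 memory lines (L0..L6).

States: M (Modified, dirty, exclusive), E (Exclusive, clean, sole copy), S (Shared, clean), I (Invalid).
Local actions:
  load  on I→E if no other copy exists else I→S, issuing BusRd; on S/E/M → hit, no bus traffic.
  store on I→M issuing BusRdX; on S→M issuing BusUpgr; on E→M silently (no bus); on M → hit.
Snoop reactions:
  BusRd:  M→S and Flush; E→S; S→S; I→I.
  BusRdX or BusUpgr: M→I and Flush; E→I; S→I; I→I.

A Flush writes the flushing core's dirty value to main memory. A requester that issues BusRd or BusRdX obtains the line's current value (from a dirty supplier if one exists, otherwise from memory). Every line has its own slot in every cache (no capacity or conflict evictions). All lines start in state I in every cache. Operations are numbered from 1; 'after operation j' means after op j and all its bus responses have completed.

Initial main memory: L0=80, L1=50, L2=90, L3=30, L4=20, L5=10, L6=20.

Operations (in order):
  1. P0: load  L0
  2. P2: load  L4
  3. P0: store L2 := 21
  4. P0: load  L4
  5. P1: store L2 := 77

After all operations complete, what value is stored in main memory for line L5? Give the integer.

  op1 P0: load  L0 → E/I/I/I on L0; bus BusRd; mem=80
  op2 P2: load  L4 → I/I/E/I on L4; bus BusRd; mem=20
  op3 P0: store L2 := 21 → M/I/I/I on L2; bus BusRdX; mem=90
  op4 P0: load  L4 → S/I/S/I on L4; bus BusRd; mem=20
  op5 P1: store L2 := 77 → I/M/I/I on L2; bus BusRdX Flush; mem=21

memory[L5] = 10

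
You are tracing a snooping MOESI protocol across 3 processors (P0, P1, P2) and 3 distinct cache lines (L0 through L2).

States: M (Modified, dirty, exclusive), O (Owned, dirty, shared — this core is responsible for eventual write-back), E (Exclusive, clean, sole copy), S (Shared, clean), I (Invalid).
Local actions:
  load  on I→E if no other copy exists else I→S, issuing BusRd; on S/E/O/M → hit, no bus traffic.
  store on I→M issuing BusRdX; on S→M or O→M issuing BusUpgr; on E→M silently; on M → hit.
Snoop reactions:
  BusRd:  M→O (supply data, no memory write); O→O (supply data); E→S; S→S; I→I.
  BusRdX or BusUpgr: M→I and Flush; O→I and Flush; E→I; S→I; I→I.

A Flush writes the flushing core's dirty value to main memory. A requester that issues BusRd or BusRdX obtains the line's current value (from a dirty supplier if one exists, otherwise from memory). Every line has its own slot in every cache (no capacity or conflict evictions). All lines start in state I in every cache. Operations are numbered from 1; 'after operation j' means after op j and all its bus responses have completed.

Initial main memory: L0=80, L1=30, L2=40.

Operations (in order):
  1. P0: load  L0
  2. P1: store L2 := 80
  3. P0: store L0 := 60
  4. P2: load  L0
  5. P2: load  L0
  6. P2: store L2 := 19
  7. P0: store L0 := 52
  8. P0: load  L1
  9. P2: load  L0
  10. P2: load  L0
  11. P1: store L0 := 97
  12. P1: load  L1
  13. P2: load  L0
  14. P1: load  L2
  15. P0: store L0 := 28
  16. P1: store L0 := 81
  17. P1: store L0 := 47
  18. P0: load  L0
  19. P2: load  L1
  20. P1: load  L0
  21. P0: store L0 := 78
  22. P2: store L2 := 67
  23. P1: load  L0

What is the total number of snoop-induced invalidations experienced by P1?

invalidations = 4

1. P0: load  L0  bus=[BusRd]  L0: P0=E P1=I P2=I  mem[L0]=80
2. P1: store L2 := 80  bus=[BusRdX]  L2: P0=I P1=M P2=I  mem[L2]=40
3. P0: store L0 := 60  bus=[-]  L0: P0=M P1=I P2=I  mem[L0]=80
4. P2: load  L0  bus=[BusRd]  L0: P0=O P1=I P2=S  mem[L0]=80
5. P2: load  L0  bus=[-]  L0: P0=O P1=I P2=S  mem[L0]=80
6. P2: store L2 := 19  bus=[BusRdX,Flush]  L2: P0=I P1=I P2=M  mem[L2]=80
7. P0: store L0 := 52  bus=[BusUpgr]  L0: P0=M P1=I P2=I  mem[L0]=80
8. P0: load  L1  bus=[BusRd]  L1: P0=E P1=I P2=I  mem[L1]=30
9. P2: load  L0  bus=[BusRd]  L0: P0=O P1=I P2=S  mem[L0]=80
10. P2: load  L0  bus=[-]  L0: P0=O P1=I P2=S  mem[L0]=80
11. P1: store L0 := 97  bus=[BusRdX,Flush]  L0: P0=I P1=M P2=I  mem[L0]=52
12. P1: load  L1  bus=[BusRd]  L1: P0=S P1=S P2=I  mem[L1]=30
13. P2: load  L0  bus=[BusRd]  L0: P0=I P1=O P2=S  mem[L0]=52
14. P1: load  L2  bus=[BusRd]  L2: P0=I P1=S P2=O  mem[L2]=80
15. P0: store L0 := 28  bus=[BusRdX,Flush]  L0: P0=M P1=I P2=I  mem[L0]=97
16. P1: store L0 := 81  bus=[BusRdX,Flush]  L0: P0=I P1=M P2=I  mem[L0]=28
17. P1: store L0 := 47  bus=[-]  L0: P0=I P1=M P2=I  mem[L0]=28
18. P0: load  L0  bus=[BusRd]  L0: P0=S P1=O P2=I  mem[L0]=28
19. P2: load  L1  bus=[BusRd]  L1: P0=S P1=S P2=S  mem[L1]=30
20. P1: load  L0  bus=[-]  L0: P0=S P1=O P2=I  mem[L0]=28
21. P0: store L0 := 78  bus=[BusUpgr,Flush]  L0: P0=M P1=I P2=I  mem[L0]=47
22. P2: store L2 := 67  bus=[BusUpgr]  L2: P0=I P1=I P2=M  mem[L2]=80
23. P1: load  L0  bus=[BusRd]  L0: P0=O P1=S P2=I  mem[L0]=47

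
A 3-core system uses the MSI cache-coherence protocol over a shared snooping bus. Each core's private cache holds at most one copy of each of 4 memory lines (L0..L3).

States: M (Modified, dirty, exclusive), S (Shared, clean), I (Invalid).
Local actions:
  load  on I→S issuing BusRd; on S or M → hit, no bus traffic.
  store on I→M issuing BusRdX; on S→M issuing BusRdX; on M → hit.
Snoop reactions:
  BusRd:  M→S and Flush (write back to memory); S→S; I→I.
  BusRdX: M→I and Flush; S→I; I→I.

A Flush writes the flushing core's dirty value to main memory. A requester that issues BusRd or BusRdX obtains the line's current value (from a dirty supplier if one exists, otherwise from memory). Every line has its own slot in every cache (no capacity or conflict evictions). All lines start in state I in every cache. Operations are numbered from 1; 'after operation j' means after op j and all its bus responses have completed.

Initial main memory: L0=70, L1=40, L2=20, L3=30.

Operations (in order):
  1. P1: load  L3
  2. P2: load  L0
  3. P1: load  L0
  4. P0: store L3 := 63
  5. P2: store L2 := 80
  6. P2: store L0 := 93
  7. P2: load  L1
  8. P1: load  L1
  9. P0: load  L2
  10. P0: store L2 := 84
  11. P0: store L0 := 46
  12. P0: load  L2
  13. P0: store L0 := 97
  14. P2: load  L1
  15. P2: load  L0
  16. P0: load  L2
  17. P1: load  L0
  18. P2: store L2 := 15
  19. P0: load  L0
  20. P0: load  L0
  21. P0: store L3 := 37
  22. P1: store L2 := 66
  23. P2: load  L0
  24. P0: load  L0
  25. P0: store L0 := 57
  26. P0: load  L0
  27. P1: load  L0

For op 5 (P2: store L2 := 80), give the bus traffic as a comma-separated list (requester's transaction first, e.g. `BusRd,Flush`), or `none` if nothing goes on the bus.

1. P1: load  L3  bus=[BusRd]  L3: P0=I P1=S P2=I  mem[L3]=30
2. P2: load  L0  bus=[BusRd]  L0: P0=I P1=I P2=S  mem[L0]=70
3. P1: load  L0  bus=[BusRd]  L0: P0=I P1=S P2=S  mem[L0]=70
4. P0: store L3 := 63  bus=[BusRdX]  L3: P0=M P1=I P2=I  mem[L3]=30
5. P2: store L2 := 80  bus=[BusRdX]  L2: P0=I P1=I P2=M  mem[L2]=20
6. P2: store L0 := 93  bus=[BusRdX]  L0: P0=I P1=I P2=M  mem[L0]=70
7. P2: load  L1  bus=[BusRd]  L1: P0=I P1=I P2=S  mem[L1]=40
8. P1: load  L1  bus=[BusRd]  L1: P0=I P1=S P2=S  mem[L1]=40
9. P0: load  L2  bus=[BusRd,Flush]  L2: P0=S P1=I P2=S  mem[L2]=80
10. P0: store L2 := 84  bus=[BusRdX]  L2: P0=M P1=I P2=I  mem[L2]=80
11. P0: store L0 := 46  bus=[BusRdX,Flush]  L0: P0=M P1=I P2=I  mem[L0]=93
12. P0: load  L2  bus=[-]  L2: P0=M P1=I P2=I  mem[L2]=80
13. P0: store L0 := 97  bus=[-]  L0: P0=M P1=I P2=I  mem[L0]=93
14. P2: load  L1  bus=[-]  L1: P0=I P1=S P2=S  mem[L1]=40
15. P2: load  L0  bus=[BusRd,Flush]  L0: P0=S P1=I P2=S  mem[L0]=97
16. P0: load  L2  bus=[-]  L2: P0=M P1=I P2=I  mem[L2]=80
17. P1: load  L0  bus=[BusRd]  L0: P0=S P1=S P2=S  mem[L0]=97
18. P2: store L2 := 15  bus=[BusRdX,Flush]  L2: P0=I P1=I P2=M  mem[L2]=84
19. P0: load  L0  bus=[-]  L0: P0=S P1=S P2=S  mem[L0]=97
20. P0: load  L0  bus=[-]  L0: P0=S P1=S P2=S  mem[L0]=97
21. P0: store L3 := 37  bus=[-]  L3: P0=M P1=I P2=I  mem[L3]=30
22. P1: store L2 := 66  bus=[BusRdX,Flush]  L2: P0=I P1=M P2=I  mem[L2]=15
23. P2: load  L0  bus=[-]  L0: P0=S P1=S P2=S  mem[L0]=97
24. P0: load  L0  bus=[-]  L0: P0=S P1=S P2=S  mem[L0]=97
25. P0: store L0 := 57  bus=[BusRdX]  L0: P0=M P1=I P2=I  mem[L0]=97
26. P0: load  L0  bus=[-]  L0: P0=M P1=I P2=I  mem[L0]=97
27. P1: load  L0  bus=[BusRd,Flush]  L0: P0=S P1=S P2=I  mem[L0]=57

bus = BusRdX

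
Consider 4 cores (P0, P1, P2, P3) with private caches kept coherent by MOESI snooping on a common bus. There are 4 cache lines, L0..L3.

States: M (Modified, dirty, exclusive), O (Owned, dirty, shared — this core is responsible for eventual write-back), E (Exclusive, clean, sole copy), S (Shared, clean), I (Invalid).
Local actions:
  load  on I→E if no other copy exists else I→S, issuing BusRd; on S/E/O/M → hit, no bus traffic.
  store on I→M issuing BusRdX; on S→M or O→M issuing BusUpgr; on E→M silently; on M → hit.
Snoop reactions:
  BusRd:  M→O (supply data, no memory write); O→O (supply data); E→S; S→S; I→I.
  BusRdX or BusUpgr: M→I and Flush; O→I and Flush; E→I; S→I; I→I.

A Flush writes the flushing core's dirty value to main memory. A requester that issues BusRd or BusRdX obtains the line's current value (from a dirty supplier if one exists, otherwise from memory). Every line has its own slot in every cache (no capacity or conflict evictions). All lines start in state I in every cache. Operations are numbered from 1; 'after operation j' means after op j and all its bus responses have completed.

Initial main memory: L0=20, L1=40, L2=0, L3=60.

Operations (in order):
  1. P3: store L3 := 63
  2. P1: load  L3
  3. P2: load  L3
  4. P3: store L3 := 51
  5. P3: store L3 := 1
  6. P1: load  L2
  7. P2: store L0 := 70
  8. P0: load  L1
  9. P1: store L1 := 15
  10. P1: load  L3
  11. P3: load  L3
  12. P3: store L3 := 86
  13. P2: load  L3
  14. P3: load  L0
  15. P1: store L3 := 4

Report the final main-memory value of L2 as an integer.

[1] P3: store L3 := 63 | P0:I, P1:I, P2:I, P3:M(63) | bus: BusRdX
[2] P1: load  L3 | P0:I, P1:S(63), P2:I, P3:O(63) | bus: BusRd
[3] P2: load  L3 | P0:I, P1:S(63), P2:S(63), P3:O(63) | bus: BusRd
[4] P3: store L3 := 51 | P0:I, P1:I, P2:I, P3:M(51) | bus: BusUpgr
[5] P3: store L3 := 1 | P0:I, P1:I, P2:I, P3:M(1) | bus: none
[6] P1: load  L2 | P0:I, P1:E(0), P2:I, P3:I | bus: BusRd
[7] P2: store L0 := 70 | P0:I, P1:I, P2:M(70), P3:I | bus: BusRdX
[8] P0: load  L1 | P0:E(40), P1:I, P2:I, P3:I | bus: BusRd
[9] P1: store L1 := 15 | P0:I, P1:M(15), P2:I, P3:I | bus: BusRdX
[10] P1: load  L3 | P0:I, P1:S(1), P2:I, P3:O(1) | bus: BusRd
[11] P3: load  L3 | P0:I, P1:S(1), P2:I, P3:O(1) | bus: none
[12] P3: store L3 := 86 | P0:I, P1:I, P2:I, P3:M(86) | bus: BusUpgr
[13] P2: load  L3 | P0:I, P1:I, P2:S(86), P3:O(86) | bus: BusRd
[14] P3: load  L0 | P0:I, P1:I, P2:O(70), P3:S(70) | bus: BusRd
[15] P1: store L3 := 4 | P0:I, P1:M(4), P2:I, P3:I | bus: BusRdX,Flush

memory[L2] = 0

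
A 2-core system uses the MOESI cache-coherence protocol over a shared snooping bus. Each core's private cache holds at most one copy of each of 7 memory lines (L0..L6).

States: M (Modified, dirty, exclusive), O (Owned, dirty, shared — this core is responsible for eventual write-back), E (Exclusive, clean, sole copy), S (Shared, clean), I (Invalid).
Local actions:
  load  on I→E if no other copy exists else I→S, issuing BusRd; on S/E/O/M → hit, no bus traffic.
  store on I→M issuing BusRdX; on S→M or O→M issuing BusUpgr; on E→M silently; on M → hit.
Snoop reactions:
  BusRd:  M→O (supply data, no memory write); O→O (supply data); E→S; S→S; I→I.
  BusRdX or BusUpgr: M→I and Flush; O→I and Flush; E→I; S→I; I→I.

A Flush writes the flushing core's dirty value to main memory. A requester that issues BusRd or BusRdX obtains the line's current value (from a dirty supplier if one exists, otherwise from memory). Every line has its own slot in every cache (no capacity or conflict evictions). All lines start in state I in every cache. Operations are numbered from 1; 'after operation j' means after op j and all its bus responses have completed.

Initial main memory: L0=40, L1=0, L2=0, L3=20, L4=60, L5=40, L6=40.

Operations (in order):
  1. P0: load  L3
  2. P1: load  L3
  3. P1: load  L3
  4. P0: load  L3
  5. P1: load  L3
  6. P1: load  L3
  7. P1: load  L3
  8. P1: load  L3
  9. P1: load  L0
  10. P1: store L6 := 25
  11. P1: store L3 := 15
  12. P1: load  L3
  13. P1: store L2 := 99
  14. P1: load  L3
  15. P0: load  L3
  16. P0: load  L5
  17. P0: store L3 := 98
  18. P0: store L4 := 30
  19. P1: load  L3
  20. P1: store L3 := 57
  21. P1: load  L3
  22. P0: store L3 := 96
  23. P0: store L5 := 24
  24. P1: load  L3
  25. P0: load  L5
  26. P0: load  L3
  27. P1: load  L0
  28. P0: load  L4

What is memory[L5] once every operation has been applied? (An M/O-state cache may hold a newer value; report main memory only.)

  op1 P0: load  L3 → E/I on L3; bus BusRd; mem=20
  op2 P1: load  L3 → S/S on L3; bus BusRd; mem=20
  op3 P1: load  L3 → S/S on L3; bus (none); mem=20
  op4 P0: load  L3 → S/S on L3; bus (none); mem=20
  op5 P1: load  L3 → S/S on L3; bus (none); mem=20
  op6 P1: load  L3 → S/S on L3; bus (none); mem=20
  op7 P1: load  L3 → S/S on L3; bus (none); mem=20
  op8 P1: load  L3 → S/S on L3; bus (none); mem=20
  op9 P1: load  L0 → I/E on L0; bus BusRd; mem=40
  op10 P1: store L6 := 25 → I/M on L6; bus BusRdX; mem=40
  op11 P1: store L3 := 15 → I/M on L3; bus BusUpgr; mem=20
  op12 P1: load  L3 → I/M on L3; bus (none); mem=20
  op13 P1: store L2 := 99 → I/M on L2; bus BusRdX; mem=0
  op14 P1: load  L3 → I/M on L3; bus (none); mem=20
  op15 P0: load  L3 → S/O on L3; bus BusRd; mem=20
  op16 P0: load  L5 → E/I on L5; bus BusRd; mem=40
  op17 P0: store L3 := 98 → M/I on L3; bus BusUpgr Flush; mem=15
  op18 P0: store L4 := 30 → M/I on L4; bus BusRdX; mem=60
  op19 P1: load  L3 → O/S on L3; bus BusRd; mem=15
  op20 P1: store L3 := 57 → I/M on L3; bus BusUpgr Flush; mem=98
  op21 P1: load  L3 → I/M on L3; bus (none); mem=98
  op22 P0: store L3 := 96 → M/I on L3; bus BusRdX Flush; mem=57
  op23 P0: store L5 := 24 → M/I on L5; bus (none); mem=40
  op24 P1: load  L3 → O/S on L3; bus BusRd; mem=57
  op25 P0: load  L5 → M/I on L5; bus (none); mem=40
  op26 P0: load  L3 → O/S on L3; bus (none); mem=57
  op27 P1: load  L0 → I/E on L0; bus (none); mem=40
  op28 P0: load  L4 → M/I on L4; bus (none); mem=60

memory[L5] = 40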